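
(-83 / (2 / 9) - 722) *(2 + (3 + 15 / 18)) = -76685 / 12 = -6390.42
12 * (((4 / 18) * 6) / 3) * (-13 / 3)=-208 / 9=-23.11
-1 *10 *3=-30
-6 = -6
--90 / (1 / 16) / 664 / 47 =180 / 3901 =0.05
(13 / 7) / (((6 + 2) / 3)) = 39 / 56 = 0.70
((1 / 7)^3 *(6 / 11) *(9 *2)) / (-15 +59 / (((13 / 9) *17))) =-1989 / 875336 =-0.00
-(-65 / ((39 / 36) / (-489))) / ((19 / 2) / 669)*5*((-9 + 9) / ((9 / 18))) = 0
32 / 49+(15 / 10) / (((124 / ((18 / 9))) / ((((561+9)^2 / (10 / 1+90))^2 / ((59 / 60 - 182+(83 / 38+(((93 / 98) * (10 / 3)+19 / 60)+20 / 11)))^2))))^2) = 17396863423848884728804219659331 / 357956815584574284890055665792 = 48.60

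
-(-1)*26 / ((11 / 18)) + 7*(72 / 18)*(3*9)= 8784 / 11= 798.55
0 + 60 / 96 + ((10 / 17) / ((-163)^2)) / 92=0.63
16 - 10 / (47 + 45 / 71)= 26701 / 1691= 15.79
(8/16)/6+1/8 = 5/24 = 0.21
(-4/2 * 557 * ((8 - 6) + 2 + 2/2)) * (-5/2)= 13925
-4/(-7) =4/7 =0.57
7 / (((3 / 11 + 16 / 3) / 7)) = 1617 / 185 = 8.74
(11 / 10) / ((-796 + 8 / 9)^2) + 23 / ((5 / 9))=41.40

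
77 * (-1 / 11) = -7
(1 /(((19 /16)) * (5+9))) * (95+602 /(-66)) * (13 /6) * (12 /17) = 589472 /74613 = 7.90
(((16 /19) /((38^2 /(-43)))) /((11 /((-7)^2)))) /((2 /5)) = -21070 /75449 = -0.28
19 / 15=1.27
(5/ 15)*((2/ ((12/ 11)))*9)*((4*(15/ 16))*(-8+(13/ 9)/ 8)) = -30965/ 192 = -161.28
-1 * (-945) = 945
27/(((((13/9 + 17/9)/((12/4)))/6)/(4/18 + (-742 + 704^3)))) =50871504060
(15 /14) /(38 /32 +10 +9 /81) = 1080 /11389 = 0.09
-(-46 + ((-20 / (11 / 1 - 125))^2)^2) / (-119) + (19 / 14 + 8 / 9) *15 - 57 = -59532306973 / 2512328238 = -23.70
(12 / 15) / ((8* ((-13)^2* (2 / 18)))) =9 / 1690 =0.01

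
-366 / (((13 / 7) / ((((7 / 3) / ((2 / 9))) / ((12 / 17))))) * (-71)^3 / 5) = 762195 / 18611372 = 0.04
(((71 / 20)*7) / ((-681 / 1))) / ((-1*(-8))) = -497 / 108960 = -0.00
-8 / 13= -0.62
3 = 3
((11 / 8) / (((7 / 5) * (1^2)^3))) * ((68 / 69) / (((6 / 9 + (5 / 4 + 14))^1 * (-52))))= -935 / 799526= -0.00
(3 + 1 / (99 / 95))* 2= 784 / 99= 7.92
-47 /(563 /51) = -2397 /563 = -4.26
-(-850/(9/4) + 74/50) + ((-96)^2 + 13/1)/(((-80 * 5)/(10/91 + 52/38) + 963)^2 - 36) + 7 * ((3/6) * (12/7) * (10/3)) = 396.32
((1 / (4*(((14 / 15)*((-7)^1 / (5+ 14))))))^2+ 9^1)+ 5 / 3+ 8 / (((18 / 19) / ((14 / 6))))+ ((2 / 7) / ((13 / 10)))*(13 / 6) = 130173235 / 4148928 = 31.38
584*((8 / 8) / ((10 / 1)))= 292 / 5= 58.40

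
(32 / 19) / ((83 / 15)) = 480 / 1577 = 0.30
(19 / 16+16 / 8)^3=132651 / 4096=32.39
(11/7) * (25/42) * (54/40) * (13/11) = 585/392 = 1.49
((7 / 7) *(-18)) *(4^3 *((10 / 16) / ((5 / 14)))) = -2016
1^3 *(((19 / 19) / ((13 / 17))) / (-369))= -17 / 4797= -0.00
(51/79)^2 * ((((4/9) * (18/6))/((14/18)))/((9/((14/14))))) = 0.08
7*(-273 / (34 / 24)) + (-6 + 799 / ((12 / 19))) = -18331 / 204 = -89.86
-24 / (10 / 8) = -96 / 5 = -19.20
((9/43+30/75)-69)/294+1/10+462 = 29194637/63210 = 461.87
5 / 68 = 0.07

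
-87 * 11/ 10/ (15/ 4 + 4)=-1914/ 155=-12.35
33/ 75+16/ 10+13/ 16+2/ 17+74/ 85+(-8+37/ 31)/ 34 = 767427/ 210800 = 3.64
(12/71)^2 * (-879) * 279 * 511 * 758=-13678726817952/5041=-2713494706.99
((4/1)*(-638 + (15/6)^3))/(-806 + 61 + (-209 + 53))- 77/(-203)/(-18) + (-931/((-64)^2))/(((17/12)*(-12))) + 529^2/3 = 89852085924539/963219456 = 93283.09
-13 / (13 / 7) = -7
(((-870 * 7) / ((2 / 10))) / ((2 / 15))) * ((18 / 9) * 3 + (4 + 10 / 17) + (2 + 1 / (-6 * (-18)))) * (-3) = 586898375 / 68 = 8630858.46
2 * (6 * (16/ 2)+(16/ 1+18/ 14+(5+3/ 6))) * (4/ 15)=37.75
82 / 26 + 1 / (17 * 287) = 200052 / 63427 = 3.15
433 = 433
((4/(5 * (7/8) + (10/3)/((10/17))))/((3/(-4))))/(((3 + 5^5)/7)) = -112/94231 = -0.00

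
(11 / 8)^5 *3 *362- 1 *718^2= -8358894523 / 16384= -510186.43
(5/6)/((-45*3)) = -0.01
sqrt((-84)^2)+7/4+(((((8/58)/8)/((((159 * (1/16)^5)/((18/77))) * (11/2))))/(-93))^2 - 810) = -4718292052023312241/6514752701704324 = -724.25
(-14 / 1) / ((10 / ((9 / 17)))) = -63 / 85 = -0.74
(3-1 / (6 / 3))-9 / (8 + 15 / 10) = 59 / 38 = 1.55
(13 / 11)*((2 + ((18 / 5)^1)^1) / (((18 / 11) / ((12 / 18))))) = 364 / 135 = 2.70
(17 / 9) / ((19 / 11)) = 1.09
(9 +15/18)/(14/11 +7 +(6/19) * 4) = 12331/11958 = 1.03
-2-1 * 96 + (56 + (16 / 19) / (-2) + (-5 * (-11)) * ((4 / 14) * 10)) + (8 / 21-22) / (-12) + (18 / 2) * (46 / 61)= 2572499 / 20862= 123.31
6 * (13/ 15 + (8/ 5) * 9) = 458/ 5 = 91.60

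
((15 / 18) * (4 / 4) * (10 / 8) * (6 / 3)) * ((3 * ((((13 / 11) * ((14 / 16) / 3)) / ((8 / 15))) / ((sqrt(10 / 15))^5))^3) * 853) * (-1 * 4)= -4393109343065625 * sqrt(6) / 89321897984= -120472.99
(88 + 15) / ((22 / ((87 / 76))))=8961 / 1672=5.36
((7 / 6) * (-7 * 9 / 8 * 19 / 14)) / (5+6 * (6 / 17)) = -1.75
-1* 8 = -8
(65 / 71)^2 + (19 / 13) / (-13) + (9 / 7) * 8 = 65666610 / 5963503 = 11.01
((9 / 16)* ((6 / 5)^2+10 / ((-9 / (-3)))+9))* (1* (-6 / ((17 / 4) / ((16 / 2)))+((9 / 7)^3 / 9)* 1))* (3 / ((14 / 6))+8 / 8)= -199820421 / 1020425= -195.82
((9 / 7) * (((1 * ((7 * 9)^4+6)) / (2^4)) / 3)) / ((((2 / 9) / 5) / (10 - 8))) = 2126650545 / 112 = 18987951.29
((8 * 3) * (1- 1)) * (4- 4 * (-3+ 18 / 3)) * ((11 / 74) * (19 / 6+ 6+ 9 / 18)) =0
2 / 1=2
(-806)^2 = 649636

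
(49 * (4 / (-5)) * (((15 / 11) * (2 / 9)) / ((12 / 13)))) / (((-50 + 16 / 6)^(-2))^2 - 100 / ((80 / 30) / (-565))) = -517991705504 / 852841426049019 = -0.00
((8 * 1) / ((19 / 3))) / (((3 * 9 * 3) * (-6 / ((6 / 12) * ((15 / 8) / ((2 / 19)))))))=-0.02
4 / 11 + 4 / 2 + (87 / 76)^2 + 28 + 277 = 19611915 / 63536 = 308.67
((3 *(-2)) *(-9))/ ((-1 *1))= -54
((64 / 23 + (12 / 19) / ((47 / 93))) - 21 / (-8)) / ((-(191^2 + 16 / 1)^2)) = -1093879 / 218868679150808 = -0.00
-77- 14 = -91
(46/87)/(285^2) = 0.00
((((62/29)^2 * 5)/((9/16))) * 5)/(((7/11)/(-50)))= -845680000/52983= -15961.35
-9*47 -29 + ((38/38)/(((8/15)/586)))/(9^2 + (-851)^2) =-1309497461/2897128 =-452.00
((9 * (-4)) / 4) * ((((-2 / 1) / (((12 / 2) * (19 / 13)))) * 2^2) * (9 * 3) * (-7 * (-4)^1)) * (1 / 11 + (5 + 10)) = 19577376 / 209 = 93671.66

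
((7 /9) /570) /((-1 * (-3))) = 7 /15390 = 0.00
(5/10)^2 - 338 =-1351/4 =-337.75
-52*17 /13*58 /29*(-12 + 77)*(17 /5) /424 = -3757 /53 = -70.89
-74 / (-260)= 37 / 130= 0.28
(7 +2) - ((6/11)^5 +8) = 153275/161051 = 0.95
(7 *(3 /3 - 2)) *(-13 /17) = 91 /17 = 5.35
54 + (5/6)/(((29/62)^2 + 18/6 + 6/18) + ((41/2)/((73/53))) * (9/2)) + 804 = 5094284707/5937313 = 858.01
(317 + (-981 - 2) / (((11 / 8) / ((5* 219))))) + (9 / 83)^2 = -59297707286 / 75779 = -782508.44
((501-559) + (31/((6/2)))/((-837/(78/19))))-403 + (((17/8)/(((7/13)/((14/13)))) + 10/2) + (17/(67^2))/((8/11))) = -8323362979/18422856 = -451.80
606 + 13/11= 6679/11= 607.18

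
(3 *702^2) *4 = 5913648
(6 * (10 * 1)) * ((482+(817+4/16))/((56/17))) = 1325235/56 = 23664.91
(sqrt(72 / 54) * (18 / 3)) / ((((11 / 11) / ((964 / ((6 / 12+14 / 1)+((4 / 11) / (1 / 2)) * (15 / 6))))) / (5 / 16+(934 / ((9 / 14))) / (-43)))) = -1099003862 * sqrt(3) / 138933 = -13701.07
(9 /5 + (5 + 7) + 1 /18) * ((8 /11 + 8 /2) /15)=32422 /7425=4.37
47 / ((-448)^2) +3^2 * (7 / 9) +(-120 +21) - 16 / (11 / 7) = -225590779 / 2207744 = -102.18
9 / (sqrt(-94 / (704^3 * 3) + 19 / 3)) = 25344 * sqrt(218768864226) / 3314679761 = 3.58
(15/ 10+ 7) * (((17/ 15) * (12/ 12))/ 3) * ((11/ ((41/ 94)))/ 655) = 149413/ 1208475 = 0.12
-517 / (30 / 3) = -517 / 10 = -51.70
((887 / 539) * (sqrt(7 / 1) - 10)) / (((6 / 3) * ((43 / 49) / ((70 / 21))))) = -44350 / 1419 + 4435 * sqrt(7) / 1419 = -22.99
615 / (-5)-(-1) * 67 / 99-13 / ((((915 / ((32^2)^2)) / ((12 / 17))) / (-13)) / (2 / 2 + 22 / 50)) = 2524726649314 / 12832875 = 196738.97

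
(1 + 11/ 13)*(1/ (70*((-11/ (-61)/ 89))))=65148/ 5005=13.02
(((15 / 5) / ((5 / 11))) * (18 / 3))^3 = 7762392 / 125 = 62099.14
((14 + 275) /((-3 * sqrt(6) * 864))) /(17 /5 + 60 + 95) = -1445 * sqrt(6) /12317184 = -0.00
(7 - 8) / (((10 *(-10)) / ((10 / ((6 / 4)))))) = 1 / 15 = 0.07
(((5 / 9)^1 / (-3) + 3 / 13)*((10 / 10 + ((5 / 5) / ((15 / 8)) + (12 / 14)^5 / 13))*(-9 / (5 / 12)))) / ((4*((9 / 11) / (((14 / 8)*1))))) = -226245052 / 273894075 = -0.83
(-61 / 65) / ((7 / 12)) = -732 / 455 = -1.61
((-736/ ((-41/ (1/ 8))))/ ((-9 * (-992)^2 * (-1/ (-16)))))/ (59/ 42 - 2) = 161/ 23640600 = 0.00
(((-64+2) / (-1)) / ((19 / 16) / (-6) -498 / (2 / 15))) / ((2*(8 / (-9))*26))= 1674 / 4661527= 0.00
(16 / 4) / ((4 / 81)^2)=6561 / 4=1640.25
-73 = -73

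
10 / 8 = 5 / 4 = 1.25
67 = 67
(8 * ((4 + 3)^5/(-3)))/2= -22409.33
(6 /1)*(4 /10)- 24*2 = -228 /5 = -45.60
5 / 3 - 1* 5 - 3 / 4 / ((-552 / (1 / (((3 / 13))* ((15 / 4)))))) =-27587 / 8280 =-3.33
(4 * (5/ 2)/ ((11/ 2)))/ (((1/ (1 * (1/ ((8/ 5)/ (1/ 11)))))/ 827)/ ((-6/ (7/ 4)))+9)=62025/ 306812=0.20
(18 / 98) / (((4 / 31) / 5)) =1395 / 196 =7.12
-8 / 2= -4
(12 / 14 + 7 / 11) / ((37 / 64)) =7360 / 2849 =2.58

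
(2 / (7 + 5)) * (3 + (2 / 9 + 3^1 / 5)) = 86 / 135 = 0.64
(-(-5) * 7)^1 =35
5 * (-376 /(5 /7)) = -2632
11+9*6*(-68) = -3661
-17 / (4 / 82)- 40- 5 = -787 / 2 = -393.50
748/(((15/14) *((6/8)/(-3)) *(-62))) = 20944/465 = 45.04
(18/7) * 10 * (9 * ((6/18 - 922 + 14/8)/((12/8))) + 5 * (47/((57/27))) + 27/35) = -129453462/931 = -139047.76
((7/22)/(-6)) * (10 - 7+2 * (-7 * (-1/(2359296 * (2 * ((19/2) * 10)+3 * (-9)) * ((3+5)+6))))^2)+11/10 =183679914021872467933/195215367559477985280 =0.94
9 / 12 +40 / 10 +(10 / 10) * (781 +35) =820.75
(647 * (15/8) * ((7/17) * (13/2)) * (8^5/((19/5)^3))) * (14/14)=226087680000/116603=1938952.51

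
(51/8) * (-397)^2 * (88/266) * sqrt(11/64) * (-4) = -88418649 * sqrt(11)/532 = -551224.59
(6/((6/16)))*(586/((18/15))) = 7813.33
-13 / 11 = -1.18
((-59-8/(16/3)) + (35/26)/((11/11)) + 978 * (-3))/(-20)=38911/260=149.66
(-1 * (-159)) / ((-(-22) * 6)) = 53 / 44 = 1.20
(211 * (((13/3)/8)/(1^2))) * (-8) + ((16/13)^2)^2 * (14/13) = -1015704187/1113879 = -911.86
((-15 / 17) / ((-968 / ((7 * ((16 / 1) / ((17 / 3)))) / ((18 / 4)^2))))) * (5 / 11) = 1400 / 3461931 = 0.00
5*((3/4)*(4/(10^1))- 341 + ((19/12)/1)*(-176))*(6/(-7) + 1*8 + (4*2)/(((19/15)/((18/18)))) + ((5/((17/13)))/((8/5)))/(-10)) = -522710855/12768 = -40939.13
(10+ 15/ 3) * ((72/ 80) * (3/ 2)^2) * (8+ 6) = 1701/ 4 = 425.25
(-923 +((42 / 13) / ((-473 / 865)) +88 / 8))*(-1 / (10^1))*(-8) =-22576872 / 30745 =-734.33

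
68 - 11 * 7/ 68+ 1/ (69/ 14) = 314695/ 4692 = 67.07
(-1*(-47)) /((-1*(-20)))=47 /20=2.35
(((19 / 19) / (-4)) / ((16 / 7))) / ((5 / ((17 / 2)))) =-119 / 640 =-0.19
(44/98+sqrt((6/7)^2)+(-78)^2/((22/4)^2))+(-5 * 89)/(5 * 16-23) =194.62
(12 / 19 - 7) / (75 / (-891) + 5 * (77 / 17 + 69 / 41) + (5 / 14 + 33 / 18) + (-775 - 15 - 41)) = 175336623 / 21966067960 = 0.01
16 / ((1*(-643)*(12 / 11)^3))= -1331 / 69444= -0.02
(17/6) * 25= 425/6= 70.83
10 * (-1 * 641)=-6410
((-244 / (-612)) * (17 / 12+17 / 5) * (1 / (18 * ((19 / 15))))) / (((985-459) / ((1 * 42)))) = 7259 / 1079352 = 0.01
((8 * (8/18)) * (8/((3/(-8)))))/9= -2048/243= -8.43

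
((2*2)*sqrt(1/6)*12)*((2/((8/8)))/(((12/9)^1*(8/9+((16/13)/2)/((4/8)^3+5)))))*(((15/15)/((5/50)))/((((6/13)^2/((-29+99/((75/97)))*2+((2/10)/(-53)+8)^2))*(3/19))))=31491482271327*sqrt(6)/33988900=2269507.48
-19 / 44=-0.43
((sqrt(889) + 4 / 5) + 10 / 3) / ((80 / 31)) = 961 / 600 + 31 * sqrt(889) / 80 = 13.16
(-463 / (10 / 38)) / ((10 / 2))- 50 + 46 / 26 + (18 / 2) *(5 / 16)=-397.30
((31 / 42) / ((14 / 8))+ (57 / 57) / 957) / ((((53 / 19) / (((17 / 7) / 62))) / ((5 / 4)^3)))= 266838375 / 23010832768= 0.01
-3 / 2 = -1.50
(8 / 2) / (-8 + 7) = -4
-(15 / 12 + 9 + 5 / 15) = -127 / 12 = -10.58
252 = 252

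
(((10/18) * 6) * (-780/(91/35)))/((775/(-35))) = 1400/31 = 45.16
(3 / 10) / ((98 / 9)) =27 / 980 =0.03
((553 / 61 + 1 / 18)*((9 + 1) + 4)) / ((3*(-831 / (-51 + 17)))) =2383570 / 1368657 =1.74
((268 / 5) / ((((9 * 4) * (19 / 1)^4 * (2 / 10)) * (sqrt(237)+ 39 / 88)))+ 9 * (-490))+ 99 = -3090774408030499 / 716950686141+ 518848 * sqrt(237) / 2150852058423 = -4311.00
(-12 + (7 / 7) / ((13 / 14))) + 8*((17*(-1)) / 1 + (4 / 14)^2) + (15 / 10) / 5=-929829 / 6370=-145.97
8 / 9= 0.89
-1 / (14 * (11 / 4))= -2 / 77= -0.03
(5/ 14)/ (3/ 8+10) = 20/ 581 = 0.03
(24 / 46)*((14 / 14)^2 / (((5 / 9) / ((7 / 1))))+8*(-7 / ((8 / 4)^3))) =336 / 115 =2.92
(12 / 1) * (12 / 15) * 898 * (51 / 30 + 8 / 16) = 474144 / 25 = 18965.76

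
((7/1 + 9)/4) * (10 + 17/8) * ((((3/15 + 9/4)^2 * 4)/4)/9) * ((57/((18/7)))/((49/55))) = 6953639/8640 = 804.82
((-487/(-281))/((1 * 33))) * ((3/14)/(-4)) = -487/173096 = -0.00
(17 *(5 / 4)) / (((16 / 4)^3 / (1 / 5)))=17 / 256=0.07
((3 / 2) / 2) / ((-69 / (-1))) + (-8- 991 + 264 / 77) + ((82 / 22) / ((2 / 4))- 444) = -1432.11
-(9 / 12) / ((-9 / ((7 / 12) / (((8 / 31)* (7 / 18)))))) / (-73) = -31 / 4672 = -0.01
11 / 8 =1.38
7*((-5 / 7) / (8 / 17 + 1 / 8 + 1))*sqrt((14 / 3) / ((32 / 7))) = -170*sqrt(3) / 93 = -3.17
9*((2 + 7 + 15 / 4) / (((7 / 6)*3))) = 459 / 14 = 32.79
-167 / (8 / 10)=-835 / 4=-208.75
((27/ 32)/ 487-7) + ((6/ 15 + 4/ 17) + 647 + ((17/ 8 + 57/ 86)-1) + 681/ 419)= 15370925101747/ 23866038880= 644.05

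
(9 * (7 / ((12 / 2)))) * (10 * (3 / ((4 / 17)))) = 5355 / 4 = 1338.75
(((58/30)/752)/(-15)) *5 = -29/33840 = -0.00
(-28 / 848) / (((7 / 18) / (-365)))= 3285 / 106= 30.99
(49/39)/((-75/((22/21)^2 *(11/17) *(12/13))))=-21296/1939275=-0.01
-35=-35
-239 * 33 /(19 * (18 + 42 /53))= -139337 /6308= -22.09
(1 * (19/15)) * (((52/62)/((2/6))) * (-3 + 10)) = 3458/155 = 22.31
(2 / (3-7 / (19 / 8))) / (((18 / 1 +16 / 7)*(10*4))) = 133 / 2840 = 0.05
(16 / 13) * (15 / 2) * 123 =14760 / 13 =1135.38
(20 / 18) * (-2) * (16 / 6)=-160 / 27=-5.93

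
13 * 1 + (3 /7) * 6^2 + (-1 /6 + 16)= 1859 /42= 44.26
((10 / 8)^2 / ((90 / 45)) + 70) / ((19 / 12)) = 6795 / 152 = 44.70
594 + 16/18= 5354/9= 594.89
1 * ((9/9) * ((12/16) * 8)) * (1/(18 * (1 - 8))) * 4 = -4/21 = -0.19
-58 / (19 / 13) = -754 / 19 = -39.68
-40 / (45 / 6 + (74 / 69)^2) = -380880 / 82367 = -4.62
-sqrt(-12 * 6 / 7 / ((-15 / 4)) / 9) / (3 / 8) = -32 * sqrt(210) / 315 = -1.47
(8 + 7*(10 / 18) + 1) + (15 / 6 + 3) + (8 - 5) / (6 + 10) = 18.58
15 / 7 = 2.14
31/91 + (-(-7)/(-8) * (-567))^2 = 246140.36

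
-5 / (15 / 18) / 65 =-6 / 65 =-0.09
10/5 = 2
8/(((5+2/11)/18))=528/19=27.79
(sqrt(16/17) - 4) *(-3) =12 - 12 *sqrt(17)/17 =9.09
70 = 70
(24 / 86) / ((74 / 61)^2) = 0.19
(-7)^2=49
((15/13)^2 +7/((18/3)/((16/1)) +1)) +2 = 15657/1859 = 8.42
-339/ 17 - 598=-10505/ 17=-617.94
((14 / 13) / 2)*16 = 112 / 13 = 8.62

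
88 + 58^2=3452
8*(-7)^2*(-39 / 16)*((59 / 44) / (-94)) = 112749 / 8272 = 13.63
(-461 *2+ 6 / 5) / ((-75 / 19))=87476 / 375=233.27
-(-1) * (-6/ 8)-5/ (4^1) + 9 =7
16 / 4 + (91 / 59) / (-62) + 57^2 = 11899383 / 3658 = 3252.98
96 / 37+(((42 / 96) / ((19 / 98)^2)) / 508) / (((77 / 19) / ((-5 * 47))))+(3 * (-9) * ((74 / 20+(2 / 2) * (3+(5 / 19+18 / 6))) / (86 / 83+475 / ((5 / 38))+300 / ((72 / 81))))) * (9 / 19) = 109741077515317 / 88950181753840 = 1.23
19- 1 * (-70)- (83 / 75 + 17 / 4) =25093 / 300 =83.64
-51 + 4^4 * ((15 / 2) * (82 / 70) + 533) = 970523 / 7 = 138646.14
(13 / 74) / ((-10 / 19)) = -247 / 740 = -0.33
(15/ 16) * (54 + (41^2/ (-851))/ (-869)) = 50.63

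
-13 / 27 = -0.48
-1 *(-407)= 407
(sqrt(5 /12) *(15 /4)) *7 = 35 *sqrt(15) /8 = 16.94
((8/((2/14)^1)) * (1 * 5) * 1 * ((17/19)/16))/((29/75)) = 44625/1102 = 40.49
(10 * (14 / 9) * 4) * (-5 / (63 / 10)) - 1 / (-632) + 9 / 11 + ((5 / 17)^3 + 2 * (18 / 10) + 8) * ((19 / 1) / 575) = -383208767052263 / 7953886611000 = -48.18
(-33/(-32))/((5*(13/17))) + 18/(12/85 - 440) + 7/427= 22367219/91226720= 0.25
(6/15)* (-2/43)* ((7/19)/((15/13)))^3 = -3014284/4977061875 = -0.00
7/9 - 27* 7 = -1694/9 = -188.22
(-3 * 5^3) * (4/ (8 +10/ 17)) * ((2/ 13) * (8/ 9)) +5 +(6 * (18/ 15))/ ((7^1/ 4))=-1471807/ 99645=-14.77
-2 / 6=-1 / 3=-0.33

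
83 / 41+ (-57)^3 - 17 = -7593527 / 41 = -185207.98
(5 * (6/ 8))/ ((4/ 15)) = 225/ 16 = 14.06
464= 464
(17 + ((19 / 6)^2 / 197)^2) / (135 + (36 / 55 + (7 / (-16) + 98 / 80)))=0.12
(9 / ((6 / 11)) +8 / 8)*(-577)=-20195 / 2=-10097.50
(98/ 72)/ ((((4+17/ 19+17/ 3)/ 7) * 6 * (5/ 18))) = 931/ 1720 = 0.54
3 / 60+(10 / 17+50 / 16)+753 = 514599 / 680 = 756.76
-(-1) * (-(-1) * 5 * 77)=385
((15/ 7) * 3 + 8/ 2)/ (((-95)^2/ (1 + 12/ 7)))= 73/ 23275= 0.00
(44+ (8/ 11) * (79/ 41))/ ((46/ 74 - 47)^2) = 7007911/ 332009964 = 0.02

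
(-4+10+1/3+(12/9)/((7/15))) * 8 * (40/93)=61760/1953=31.62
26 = 26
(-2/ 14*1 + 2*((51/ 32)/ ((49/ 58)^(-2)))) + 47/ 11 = 26544759/ 4144448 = 6.40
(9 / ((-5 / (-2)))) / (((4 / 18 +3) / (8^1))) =1296 / 145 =8.94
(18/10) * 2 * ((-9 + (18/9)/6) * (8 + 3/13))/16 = -16.05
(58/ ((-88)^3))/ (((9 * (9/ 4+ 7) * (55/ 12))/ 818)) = -0.00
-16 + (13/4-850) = -3451/4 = -862.75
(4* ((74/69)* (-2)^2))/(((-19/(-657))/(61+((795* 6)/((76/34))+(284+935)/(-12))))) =10313217496/8303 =1242107.37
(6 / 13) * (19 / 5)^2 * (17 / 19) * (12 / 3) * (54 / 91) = 418608 / 29575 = 14.15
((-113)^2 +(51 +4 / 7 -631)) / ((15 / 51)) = 1450559 / 35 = 41444.54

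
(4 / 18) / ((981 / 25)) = 0.01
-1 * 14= -14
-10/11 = -0.91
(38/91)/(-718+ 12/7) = -19/32591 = -0.00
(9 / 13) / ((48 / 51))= 153 / 208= 0.74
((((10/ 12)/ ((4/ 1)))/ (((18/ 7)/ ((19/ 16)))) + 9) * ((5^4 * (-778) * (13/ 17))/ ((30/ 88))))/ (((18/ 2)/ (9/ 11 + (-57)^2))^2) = -4354348025490125/ 3366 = -1293626864376.15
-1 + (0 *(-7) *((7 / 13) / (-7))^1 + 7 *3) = 20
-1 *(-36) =36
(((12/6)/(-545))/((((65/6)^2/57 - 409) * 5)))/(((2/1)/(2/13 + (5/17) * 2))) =336528/502883770675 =0.00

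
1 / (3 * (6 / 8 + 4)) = 4 / 57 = 0.07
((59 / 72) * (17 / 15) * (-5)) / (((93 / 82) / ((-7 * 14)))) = 2015027 / 5022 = 401.24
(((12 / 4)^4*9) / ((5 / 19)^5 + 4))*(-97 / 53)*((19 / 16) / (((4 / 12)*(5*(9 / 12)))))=-1108918461051 / 3500657420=-316.77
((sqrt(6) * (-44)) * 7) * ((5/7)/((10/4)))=-88 * sqrt(6)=-215.56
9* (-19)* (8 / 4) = -342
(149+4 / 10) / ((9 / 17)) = 1411 / 5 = 282.20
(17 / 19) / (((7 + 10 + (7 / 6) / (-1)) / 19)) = 102 / 95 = 1.07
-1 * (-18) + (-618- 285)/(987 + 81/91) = 17.09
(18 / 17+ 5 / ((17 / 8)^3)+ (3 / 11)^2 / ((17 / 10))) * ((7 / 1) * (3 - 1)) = 13512968 / 594473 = 22.73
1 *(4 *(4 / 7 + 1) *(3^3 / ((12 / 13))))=1287 / 7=183.86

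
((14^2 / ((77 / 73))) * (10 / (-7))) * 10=-29200 / 11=-2654.55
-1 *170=-170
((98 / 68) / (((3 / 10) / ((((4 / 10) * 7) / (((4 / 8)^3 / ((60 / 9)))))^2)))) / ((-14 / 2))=-7024640 / 459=-15304.23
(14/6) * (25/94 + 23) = 54.29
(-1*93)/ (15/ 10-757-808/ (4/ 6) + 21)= 186/ 3893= 0.05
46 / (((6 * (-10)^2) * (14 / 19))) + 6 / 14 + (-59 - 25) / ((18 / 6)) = -115363 / 4200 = -27.47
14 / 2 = 7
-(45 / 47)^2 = -2025 / 2209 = -0.92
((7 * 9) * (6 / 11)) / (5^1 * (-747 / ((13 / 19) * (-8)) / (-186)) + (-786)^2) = 812448 / 14606258161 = 0.00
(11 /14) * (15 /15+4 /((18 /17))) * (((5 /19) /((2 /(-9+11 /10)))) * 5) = -186835 /9576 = -19.51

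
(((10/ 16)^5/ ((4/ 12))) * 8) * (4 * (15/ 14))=140625/ 14336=9.81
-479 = -479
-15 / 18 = -5 / 6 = -0.83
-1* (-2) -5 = -3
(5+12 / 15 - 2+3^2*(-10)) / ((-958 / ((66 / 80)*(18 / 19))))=128007 / 1820200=0.07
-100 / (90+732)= -50 / 411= -0.12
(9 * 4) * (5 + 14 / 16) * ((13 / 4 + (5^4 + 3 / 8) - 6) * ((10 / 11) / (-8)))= -10534815 / 704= -14964.23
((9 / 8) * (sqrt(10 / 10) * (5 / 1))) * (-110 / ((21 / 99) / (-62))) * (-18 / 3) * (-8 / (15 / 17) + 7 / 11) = 64034685 / 7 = 9147812.14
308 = 308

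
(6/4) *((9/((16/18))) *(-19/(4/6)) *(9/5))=-124659/160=-779.12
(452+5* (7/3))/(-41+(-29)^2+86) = 1391/2658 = 0.52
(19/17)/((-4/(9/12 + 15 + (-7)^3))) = 1463/16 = 91.44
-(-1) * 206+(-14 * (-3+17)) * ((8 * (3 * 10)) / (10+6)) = -2734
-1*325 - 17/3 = -992/3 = -330.67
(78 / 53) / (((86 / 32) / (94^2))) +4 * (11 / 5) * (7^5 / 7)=295899316 / 11395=25967.47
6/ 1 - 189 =-183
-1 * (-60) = 60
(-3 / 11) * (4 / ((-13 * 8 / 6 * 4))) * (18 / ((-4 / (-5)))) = 405 / 1144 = 0.35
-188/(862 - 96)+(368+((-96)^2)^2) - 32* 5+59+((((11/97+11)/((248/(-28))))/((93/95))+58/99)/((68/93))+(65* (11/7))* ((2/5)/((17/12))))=84934950.64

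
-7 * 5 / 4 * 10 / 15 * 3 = -35 / 2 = -17.50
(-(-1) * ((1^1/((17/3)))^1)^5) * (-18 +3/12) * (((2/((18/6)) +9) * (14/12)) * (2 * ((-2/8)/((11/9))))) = 0.01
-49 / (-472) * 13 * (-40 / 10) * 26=-8281 / 59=-140.36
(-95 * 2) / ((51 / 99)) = -368.82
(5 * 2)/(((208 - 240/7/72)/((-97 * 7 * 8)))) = -570360/2179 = -261.75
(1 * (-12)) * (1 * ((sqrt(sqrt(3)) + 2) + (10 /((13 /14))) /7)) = -552 /13 -12 * 3^(1 /4) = -58.25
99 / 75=33 / 25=1.32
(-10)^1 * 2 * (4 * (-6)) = 480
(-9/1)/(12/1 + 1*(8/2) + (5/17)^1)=-0.55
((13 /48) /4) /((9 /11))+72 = 72.08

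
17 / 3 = 5.67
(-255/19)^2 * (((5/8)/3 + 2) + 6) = 4269975/2888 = 1478.52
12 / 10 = 6 / 5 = 1.20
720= 720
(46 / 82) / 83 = 23 / 3403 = 0.01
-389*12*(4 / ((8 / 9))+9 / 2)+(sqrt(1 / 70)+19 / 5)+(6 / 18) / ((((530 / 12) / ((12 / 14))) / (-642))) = -42012.23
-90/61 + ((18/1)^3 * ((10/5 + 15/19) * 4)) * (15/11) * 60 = 67877462790/12749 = 5324140.15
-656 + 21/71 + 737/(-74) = -3497397/5254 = -665.66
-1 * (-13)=13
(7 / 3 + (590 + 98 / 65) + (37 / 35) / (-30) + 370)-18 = 12910249 / 13650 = 945.81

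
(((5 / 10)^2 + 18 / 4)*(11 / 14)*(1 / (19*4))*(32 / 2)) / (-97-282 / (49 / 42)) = -0.00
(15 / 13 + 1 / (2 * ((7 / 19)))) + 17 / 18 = 2830 / 819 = 3.46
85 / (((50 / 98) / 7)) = 5831 / 5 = 1166.20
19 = 19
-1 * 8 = -8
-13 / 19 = -0.68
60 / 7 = 8.57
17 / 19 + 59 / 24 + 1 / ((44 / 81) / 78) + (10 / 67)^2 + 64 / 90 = 49878379241 / 337752360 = 147.68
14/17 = 0.82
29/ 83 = 0.35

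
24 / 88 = 3 / 11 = 0.27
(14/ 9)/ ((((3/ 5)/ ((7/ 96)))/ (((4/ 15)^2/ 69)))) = 49/ 251505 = 0.00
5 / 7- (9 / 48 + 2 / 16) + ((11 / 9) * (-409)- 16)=-519611 / 1008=-515.49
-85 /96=-0.89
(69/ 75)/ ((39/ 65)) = 23/ 15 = 1.53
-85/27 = -3.15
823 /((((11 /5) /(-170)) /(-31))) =21686050 /11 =1971459.09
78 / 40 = 1.95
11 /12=0.92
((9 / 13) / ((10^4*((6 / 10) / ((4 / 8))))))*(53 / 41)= 159 / 2132000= 0.00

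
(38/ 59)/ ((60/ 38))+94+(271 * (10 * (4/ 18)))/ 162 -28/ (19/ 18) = 292556797/ 4086045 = 71.60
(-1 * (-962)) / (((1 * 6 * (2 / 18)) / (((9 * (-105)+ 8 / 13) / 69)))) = -454249 / 23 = -19749.96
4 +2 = 6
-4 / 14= -2 / 7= -0.29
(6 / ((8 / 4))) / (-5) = -3 / 5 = -0.60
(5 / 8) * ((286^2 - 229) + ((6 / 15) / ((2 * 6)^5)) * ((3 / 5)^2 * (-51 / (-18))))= 845686656017 / 16588800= 50979.38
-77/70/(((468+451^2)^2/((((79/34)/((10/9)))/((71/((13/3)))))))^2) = -0.00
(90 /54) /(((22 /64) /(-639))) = -34080 /11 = -3098.18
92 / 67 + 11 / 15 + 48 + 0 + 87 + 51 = 189047 / 1005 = 188.11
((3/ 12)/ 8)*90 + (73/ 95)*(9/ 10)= 26631/ 7600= 3.50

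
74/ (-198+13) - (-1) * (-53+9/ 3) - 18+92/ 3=-566/ 15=-37.73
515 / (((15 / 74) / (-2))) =-15244 / 3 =-5081.33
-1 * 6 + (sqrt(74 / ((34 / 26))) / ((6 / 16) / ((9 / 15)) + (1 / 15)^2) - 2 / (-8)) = -23 / 4 + 1800 * sqrt(16354) / 19261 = 6.20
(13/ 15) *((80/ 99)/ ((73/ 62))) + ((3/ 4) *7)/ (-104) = 4909435/ 9019296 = 0.54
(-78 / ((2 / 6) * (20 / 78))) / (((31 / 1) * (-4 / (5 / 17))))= 4563 / 2108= 2.16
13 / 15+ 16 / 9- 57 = -2446 / 45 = -54.36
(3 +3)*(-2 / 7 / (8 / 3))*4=-18 / 7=-2.57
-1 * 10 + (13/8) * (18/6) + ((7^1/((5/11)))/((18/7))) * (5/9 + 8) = 149407/3240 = 46.11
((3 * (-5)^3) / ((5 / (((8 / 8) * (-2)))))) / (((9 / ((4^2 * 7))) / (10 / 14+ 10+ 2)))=71200 / 3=23733.33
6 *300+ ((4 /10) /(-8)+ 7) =36139 /20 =1806.95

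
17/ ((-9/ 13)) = -221/ 9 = -24.56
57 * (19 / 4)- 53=871 / 4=217.75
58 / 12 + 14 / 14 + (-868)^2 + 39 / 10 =11301506 / 15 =753433.73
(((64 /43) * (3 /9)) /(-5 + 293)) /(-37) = -2 /42957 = -0.00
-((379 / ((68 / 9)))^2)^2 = -135371386676241 / 21381376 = -6331275.72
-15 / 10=-3 / 2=-1.50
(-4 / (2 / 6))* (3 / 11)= -3.27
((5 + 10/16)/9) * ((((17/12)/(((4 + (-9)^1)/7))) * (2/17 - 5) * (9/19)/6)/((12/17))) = 9877/14592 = 0.68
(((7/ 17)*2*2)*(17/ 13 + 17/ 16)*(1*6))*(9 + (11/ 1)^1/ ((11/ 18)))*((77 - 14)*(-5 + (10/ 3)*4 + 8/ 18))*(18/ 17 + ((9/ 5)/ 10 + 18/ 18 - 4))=-13612189563/ 22100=-615936.18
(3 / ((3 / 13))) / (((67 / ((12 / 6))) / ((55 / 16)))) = 715 / 536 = 1.33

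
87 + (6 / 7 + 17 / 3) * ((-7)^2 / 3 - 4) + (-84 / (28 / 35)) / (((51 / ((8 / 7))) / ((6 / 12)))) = 166.28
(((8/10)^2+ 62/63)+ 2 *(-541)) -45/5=-1715767/1575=-1089.38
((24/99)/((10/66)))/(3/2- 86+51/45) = -48/2501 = -0.02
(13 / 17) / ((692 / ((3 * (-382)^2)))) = 483.77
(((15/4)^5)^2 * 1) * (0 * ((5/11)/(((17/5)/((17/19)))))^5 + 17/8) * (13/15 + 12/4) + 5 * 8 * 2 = 18952911716195/4194304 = 4518726.28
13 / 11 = 1.18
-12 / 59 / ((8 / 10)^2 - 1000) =25 / 122838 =0.00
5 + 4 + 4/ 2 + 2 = 13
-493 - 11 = -504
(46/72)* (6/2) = 23/12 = 1.92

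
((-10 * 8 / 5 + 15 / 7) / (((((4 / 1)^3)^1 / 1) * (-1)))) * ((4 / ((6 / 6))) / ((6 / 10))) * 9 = 1455 / 112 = 12.99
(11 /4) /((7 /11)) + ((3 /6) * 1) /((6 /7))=103 /21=4.90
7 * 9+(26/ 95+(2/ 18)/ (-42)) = 2272063/ 35910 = 63.27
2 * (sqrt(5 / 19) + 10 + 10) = 41.03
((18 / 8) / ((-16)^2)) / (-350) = -9 / 358400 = -0.00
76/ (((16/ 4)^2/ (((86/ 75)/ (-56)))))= -817/ 8400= -0.10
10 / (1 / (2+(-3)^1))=-10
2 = 2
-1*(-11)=11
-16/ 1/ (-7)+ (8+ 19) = 29.29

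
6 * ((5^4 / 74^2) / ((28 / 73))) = 136875 / 76664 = 1.79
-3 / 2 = -1.50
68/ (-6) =-34/ 3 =-11.33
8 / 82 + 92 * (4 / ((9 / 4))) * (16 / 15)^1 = 966172 / 5535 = 174.56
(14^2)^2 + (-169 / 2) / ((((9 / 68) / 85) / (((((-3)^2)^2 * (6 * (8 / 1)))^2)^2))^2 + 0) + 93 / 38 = -69154590432816791753467941091696818499 / 38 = -1819857642968862940880735000000000000.00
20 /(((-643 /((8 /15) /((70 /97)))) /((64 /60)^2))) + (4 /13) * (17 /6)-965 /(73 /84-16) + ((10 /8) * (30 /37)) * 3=1256761763409101 /18573913244250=67.66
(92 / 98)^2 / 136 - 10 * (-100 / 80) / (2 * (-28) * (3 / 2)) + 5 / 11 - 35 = -373784737 / 10775688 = -34.69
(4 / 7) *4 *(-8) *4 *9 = -4608 / 7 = -658.29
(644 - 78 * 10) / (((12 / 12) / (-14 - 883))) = 121992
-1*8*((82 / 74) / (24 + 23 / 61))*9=-3.27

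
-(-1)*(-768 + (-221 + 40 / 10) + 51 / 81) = -26578 / 27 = -984.37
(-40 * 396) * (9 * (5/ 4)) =-178200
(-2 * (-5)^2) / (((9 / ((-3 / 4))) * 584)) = 25 / 3504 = 0.01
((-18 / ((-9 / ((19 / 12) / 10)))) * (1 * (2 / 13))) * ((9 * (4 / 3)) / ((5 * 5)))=38 / 1625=0.02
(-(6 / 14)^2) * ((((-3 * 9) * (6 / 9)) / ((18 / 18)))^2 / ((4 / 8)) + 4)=-119.76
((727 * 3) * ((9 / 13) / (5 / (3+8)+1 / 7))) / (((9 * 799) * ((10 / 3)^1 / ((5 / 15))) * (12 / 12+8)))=55979 / 14334060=0.00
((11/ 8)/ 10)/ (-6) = -11/ 480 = -0.02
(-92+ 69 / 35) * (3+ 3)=-18906 / 35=-540.17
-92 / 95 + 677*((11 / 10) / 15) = 138733 / 2850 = 48.68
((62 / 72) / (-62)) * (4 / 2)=-1 / 36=-0.03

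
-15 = -15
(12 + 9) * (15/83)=315/83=3.80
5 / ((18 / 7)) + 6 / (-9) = 23 / 18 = 1.28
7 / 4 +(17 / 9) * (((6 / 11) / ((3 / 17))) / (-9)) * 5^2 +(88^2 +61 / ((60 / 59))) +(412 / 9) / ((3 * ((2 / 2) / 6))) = 35110172 / 4455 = 7881.07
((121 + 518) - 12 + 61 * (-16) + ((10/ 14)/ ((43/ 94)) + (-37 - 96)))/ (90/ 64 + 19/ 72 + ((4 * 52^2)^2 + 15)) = -41648256/ 10141271330029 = -0.00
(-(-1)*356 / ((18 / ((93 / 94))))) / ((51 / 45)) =13795 / 799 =17.27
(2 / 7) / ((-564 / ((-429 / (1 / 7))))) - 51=-4651 / 94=-49.48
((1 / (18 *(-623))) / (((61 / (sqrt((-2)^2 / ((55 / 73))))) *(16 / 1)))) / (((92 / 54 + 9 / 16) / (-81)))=243 *sqrt(4015) / 2046271535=0.00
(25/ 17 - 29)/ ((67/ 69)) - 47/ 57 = -1894177/ 64923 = -29.18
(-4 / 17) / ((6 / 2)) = -4 / 51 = -0.08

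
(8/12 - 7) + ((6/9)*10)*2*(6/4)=41/3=13.67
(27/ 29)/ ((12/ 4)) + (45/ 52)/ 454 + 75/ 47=61394919/ 32177704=1.91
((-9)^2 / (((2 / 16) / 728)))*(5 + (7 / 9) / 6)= 2419872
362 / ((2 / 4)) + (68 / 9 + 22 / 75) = 164666 / 225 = 731.85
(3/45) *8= 8/15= 0.53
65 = 65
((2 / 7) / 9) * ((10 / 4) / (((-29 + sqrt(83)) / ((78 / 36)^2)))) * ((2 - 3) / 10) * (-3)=-4901 / 1146096 - 169 * sqrt(83) / 1146096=-0.01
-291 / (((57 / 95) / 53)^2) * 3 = -6811825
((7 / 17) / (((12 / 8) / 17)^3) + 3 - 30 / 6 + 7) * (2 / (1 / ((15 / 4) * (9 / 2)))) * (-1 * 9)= -734355 / 4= -183588.75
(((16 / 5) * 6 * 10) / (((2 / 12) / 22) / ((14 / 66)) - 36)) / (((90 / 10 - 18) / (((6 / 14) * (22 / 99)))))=512 / 9063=0.06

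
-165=-165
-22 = -22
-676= -676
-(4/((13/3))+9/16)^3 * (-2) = 6.56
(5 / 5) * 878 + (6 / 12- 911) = -65 / 2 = -32.50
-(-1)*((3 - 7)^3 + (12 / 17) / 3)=-1084 / 17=-63.76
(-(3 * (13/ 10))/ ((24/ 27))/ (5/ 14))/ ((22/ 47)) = -115479/ 4400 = -26.25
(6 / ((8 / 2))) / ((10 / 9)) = 27 / 20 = 1.35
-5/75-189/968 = -3803/14520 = -0.26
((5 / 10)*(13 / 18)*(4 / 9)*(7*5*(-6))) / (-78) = 35 / 81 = 0.43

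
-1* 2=-2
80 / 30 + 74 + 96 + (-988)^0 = 173.67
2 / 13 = 0.15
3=3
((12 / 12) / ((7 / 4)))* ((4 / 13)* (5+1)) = 96 / 91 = 1.05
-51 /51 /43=-1 /43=-0.02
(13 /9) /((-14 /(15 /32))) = -65 /1344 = -0.05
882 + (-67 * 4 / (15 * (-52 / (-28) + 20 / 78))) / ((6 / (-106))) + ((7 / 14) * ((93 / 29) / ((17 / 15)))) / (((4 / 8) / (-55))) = 3736598207 / 4266915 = 875.71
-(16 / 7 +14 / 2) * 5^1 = -325 / 7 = -46.43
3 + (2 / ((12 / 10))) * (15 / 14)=67 / 14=4.79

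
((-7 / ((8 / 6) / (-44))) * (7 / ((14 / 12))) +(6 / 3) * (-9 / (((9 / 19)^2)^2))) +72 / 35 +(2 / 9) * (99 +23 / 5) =5376244 / 5103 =1053.55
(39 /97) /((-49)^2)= 39 /232897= 0.00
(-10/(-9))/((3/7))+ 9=313/27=11.59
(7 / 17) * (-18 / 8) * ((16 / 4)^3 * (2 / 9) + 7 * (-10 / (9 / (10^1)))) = 1001 / 17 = 58.88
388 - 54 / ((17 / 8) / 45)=-12844 / 17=-755.53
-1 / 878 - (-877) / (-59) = -770065 / 51802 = -14.87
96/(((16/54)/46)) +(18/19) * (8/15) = 1415928/95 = 14904.51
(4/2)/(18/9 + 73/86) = 0.70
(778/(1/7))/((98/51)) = 19839/7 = 2834.14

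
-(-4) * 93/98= 186/49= 3.80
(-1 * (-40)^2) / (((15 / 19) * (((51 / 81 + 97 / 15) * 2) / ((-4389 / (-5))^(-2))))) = -10000 / 53959829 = -0.00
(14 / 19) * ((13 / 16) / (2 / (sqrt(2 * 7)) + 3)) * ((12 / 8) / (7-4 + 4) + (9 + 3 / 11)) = 398853 / 203984-18993 * sqrt(14) / 203984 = 1.61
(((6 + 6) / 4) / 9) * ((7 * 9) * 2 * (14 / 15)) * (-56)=-10976 / 5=-2195.20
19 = 19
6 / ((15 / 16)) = 32 / 5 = 6.40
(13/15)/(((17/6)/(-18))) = -468/85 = -5.51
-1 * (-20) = 20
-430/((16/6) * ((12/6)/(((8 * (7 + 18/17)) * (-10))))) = 883650/17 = 51979.41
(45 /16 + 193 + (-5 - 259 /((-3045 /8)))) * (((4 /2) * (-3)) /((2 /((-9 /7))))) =11995119 /16240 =738.62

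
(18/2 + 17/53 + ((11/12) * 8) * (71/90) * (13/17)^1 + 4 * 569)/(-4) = -278513099/486540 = -572.44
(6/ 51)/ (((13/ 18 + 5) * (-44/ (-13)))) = 117/ 19261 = 0.01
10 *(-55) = -550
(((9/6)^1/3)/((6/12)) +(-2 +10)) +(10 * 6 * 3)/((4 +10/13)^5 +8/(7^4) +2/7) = 1108861048417/122216255943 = 9.07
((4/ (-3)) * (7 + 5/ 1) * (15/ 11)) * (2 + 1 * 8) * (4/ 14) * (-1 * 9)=43200/ 77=561.04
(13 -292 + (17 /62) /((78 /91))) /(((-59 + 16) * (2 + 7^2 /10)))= 518345 /551862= 0.94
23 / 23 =1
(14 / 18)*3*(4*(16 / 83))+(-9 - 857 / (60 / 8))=-50409 / 415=-121.47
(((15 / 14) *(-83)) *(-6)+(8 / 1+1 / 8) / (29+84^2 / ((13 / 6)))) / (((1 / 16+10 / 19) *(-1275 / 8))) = -77597237584 / 13647444195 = -5.69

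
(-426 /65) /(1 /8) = -3408 /65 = -52.43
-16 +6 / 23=-362 / 23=-15.74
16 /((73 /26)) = 416 /73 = 5.70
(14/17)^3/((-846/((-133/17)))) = 182476/35329383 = 0.01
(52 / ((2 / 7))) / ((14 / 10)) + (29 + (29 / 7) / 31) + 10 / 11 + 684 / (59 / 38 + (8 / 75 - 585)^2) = 27935422010654254 / 174547589660059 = 160.04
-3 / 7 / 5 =-3 / 35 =-0.09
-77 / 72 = -1.07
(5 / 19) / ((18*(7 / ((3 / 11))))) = 5 / 8778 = 0.00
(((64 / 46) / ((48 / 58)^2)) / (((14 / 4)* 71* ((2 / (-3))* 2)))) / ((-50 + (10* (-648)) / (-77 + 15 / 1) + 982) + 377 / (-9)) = -2697 / 437532956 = -0.00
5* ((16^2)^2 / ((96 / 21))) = 71680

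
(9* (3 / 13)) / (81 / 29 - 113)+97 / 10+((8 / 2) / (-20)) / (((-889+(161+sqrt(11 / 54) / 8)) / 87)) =2088* sqrt(66) / 9158123465+217222954211431 / 22382453748460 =9.71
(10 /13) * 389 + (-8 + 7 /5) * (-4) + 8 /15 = 63602 /195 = 326.16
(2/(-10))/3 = -1/15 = -0.07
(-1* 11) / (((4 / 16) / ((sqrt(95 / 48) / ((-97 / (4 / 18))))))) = 22* sqrt(285) / 2619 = 0.14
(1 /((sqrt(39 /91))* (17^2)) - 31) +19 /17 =-508 /17 +sqrt(21) /867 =-29.88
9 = 9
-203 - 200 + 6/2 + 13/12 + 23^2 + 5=135.08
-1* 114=-114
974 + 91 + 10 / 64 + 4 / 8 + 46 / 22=375847 / 352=1067.75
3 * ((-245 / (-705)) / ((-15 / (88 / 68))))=-1078 / 11985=-0.09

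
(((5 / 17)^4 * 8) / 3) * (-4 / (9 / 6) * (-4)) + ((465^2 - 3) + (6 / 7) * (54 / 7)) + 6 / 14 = 7964320421647 / 36832761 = 216229.25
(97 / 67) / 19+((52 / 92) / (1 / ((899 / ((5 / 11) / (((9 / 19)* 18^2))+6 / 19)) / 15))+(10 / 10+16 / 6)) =9386362366054 / 85316517285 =110.02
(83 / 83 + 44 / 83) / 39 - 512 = -1657217 / 3237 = -511.96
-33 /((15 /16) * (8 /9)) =-198 /5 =-39.60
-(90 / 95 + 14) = -284 / 19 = -14.95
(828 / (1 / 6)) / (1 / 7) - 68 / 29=1008436 / 29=34773.66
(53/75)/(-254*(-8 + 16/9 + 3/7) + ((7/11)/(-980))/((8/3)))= 55968/116549695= 0.00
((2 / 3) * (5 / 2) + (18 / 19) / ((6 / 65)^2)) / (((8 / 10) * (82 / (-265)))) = -17046125 / 37392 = -455.88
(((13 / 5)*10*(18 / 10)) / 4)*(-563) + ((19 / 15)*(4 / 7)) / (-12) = -4149911 / 630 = -6587.16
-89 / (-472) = 89 / 472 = 0.19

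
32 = 32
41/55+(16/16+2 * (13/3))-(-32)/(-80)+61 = 11717/165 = 71.01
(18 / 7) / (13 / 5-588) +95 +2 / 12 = 11698679 / 122934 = 95.16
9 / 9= 1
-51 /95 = -0.54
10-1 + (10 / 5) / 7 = 65 / 7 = 9.29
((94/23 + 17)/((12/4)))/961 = 485/66309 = 0.01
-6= -6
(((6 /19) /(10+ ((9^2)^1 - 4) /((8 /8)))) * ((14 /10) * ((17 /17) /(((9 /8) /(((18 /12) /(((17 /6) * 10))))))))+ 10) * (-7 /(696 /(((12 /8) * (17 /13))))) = -8196321 /41545400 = -0.20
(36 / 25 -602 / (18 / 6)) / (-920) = 7471 / 34500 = 0.22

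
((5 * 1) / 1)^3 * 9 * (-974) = -1095750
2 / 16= 1 / 8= 0.12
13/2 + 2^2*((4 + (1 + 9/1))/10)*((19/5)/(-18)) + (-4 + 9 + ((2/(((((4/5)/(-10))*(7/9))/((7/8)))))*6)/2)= -74.06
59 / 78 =0.76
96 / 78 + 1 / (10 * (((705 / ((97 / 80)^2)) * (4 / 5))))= 577658317 / 469248000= 1.23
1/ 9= 0.11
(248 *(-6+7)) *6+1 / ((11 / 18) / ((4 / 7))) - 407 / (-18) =2095003 / 1386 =1511.55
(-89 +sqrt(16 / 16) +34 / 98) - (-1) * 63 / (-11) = -50332 / 539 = -93.38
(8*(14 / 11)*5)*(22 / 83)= 1120 / 83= 13.49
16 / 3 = 5.33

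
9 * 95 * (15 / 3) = 4275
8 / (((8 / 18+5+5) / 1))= 36 / 47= 0.77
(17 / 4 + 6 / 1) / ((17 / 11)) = 6.63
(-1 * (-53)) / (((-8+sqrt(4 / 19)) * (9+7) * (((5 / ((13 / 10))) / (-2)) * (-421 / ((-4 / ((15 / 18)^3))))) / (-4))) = -1885104 / 132878125 - 24804 * sqrt(19) / 132878125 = -0.02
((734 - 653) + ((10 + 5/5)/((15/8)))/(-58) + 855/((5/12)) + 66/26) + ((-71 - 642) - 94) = 7512313/5655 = 1328.44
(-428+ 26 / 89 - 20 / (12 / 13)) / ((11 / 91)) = -10918453 / 2937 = -3717.55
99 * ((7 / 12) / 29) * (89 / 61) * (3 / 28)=8811 / 28304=0.31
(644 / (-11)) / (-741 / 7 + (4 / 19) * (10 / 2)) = 85652 / 153329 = 0.56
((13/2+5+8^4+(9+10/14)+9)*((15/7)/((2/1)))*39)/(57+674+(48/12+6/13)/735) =6589770525/27939052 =235.86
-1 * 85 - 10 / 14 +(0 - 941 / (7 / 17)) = -2371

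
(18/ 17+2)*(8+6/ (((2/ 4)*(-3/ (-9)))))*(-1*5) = -11440/ 17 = -672.94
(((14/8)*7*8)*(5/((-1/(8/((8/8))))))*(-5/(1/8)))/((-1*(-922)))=78400/461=170.07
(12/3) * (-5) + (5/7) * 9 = -95/7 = -13.57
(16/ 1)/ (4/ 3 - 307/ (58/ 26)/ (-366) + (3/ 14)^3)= 232998528/ 25035485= 9.31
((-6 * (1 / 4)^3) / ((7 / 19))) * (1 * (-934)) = 26619 / 112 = 237.67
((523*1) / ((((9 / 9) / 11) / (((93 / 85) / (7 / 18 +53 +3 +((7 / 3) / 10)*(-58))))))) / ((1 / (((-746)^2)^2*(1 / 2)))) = 1491334764827844816 / 65569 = 22744509826714.53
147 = 147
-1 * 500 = -500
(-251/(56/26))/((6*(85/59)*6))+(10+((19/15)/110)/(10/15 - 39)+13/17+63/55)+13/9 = 2006458261/180642000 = 11.11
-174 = -174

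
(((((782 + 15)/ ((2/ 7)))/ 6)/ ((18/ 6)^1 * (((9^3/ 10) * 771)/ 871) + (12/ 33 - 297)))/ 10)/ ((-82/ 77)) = 4115834723/ 9714818472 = 0.42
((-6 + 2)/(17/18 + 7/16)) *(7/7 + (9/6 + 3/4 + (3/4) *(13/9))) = -2496/199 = -12.54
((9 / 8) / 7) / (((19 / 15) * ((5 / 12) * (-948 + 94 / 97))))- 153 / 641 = -3743636013 / 15663022172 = -0.24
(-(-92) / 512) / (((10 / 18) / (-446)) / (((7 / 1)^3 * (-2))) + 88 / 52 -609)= -205831899 / 695670512480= -0.00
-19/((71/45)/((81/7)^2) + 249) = -5609655/73519484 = -0.08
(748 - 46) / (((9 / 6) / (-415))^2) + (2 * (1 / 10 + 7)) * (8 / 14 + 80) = 1880737044 / 35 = 53735344.11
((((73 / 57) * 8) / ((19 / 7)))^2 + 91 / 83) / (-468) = -1493807651 / 45559700316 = -0.03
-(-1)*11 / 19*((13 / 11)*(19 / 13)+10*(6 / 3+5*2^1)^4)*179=408295241 / 19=21489223.21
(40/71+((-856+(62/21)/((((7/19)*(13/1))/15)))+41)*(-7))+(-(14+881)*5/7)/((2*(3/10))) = 88684240/19383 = 4575.36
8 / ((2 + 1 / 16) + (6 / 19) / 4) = 2432 / 651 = 3.74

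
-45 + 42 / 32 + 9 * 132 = 18309 / 16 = 1144.31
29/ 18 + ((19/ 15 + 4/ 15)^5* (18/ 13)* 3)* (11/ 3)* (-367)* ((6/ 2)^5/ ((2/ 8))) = -33674636453411/ 731250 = -46050784.89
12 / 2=6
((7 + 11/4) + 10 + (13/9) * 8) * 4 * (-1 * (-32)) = 36064/9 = 4007.11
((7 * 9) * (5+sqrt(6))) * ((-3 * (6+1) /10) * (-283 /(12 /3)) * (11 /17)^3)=498338379 * sqrt(6) /196520+498338379 /39304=18890.53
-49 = -49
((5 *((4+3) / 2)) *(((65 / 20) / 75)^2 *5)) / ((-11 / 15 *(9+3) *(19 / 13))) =-15379 / 1203840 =-0.01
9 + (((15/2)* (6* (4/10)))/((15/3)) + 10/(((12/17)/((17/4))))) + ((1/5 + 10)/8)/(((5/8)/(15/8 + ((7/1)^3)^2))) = 36012089/150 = 240080.59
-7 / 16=-0.44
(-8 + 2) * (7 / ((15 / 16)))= -224 / 5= -44.80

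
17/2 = 8.50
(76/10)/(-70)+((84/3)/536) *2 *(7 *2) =15877/11725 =1.35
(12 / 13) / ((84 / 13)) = 1 / 7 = 0.14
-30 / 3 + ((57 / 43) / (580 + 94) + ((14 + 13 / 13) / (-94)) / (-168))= -762583761 / 76280624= -10.00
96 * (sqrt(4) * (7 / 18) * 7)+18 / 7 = 11030 / 21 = 525.24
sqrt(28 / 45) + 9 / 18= 1.29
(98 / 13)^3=941192 / 2197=428.40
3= 3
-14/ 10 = -1.40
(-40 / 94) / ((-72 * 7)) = 5 / 5922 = 0.00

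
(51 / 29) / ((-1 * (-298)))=51 / 8642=0.01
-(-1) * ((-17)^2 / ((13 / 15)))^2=18792225 / 169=111196.60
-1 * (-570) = 570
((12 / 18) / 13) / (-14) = -1 / 273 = -0.00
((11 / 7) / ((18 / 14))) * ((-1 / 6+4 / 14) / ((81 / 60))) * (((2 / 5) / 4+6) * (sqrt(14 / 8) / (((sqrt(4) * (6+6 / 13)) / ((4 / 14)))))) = 43615 * sqrt(7) / 6001128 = 0.02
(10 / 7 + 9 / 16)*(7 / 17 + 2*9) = 69799 / 1904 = 36.66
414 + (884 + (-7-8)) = 1283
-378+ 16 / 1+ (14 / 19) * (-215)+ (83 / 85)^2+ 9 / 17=-518.94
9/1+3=12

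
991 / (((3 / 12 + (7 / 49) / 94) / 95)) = 123894820 / 331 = 374304.59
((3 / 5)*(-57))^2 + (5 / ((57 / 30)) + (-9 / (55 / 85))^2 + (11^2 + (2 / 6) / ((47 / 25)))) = 12049895194 / 8103975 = 1486.91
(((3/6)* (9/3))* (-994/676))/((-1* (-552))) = -497/124384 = -0.00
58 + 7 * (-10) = -12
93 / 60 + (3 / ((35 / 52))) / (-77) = 3217 / 2156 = 1.49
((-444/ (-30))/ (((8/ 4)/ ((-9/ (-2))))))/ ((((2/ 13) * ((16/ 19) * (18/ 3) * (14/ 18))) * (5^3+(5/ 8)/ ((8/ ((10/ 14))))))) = 9139/ 20750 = 0.44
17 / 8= 2.12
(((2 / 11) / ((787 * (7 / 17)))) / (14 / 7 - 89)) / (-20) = 17 / 52721130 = 0.00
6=6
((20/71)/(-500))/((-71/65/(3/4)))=39/100820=0.00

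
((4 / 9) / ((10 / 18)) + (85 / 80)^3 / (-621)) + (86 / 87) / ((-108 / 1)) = 872913853 / 1106472960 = 0.79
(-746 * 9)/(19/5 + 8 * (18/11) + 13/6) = -2215620/6289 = -352.30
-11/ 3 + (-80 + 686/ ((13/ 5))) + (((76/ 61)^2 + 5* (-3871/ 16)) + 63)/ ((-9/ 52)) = 11835643903/ 1741428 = 6796.52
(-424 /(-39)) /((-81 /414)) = -19504 /351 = -55.57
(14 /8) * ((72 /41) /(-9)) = -14 /41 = -0.34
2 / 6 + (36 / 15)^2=457 / 75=6.09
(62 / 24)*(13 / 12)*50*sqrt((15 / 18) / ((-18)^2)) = 10075*sqrt(30) / 7776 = 7.10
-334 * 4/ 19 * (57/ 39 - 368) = 6366040/ 247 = 25773.44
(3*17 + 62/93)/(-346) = -155/1038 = -0.15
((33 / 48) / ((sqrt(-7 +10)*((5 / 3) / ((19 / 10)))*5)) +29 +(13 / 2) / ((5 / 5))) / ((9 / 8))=209*sqrt(3) / 4500 +284 / 9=31.64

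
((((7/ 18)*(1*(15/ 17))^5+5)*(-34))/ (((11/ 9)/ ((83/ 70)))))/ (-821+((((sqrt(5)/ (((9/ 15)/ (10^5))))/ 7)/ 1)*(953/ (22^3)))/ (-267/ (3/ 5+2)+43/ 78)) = 0.20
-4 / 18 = -2 / 9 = -0.22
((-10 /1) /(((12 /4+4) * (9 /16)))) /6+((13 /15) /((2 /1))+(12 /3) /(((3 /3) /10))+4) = 83179 /1890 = 44.01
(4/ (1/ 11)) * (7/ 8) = 77/ 2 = 38.50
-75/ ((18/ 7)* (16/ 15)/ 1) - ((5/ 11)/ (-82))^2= -177976075/ 6508832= -27.34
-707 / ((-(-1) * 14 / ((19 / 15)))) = -63.97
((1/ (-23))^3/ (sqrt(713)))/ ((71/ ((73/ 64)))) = -73*sqrt(713)/ 39419522624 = -0.00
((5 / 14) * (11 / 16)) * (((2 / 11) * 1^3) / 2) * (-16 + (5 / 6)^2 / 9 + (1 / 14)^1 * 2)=-178945 / 508032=-0.35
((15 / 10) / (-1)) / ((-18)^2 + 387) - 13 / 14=-0.93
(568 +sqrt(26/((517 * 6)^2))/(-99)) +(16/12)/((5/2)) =8528/15 - sqrt(26)/307098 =568.53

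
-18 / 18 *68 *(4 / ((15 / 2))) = -544 / 15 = -36.27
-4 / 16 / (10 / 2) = -1 / 20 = -0.05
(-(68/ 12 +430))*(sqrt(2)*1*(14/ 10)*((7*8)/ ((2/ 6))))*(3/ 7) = -219576*sqrt(2)/ 5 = -62105.47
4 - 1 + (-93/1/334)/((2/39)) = -1623/668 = -2.43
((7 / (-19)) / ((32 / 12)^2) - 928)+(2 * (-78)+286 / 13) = -1291455 / 1216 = -1062.05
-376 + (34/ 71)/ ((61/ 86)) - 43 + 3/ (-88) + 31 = -147633345/ 381128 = -387.36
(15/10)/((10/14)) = 21/10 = 2.10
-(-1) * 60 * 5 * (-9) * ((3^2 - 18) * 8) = 194400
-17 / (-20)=17 / 20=0.85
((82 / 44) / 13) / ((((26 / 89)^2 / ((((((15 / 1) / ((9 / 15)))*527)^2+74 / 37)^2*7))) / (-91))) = -43588283853544651715571 / 1352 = -32239854921260837067.73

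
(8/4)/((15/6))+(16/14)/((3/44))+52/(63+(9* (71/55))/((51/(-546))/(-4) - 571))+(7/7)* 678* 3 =4925165151794/2399724705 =2052.39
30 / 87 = 10 / 29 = 0.34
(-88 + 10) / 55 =-78 / 55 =-1.42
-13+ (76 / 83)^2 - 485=-3424946 / 6889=-497.16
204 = 204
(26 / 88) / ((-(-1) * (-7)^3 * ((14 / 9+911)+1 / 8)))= -234 / 247935149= -0.00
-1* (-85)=85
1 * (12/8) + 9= 21/2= 10.50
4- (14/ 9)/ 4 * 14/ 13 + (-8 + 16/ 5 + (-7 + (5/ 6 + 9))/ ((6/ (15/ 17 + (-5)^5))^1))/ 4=-1714931/ 4680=-366.44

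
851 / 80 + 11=1731 / 80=21.64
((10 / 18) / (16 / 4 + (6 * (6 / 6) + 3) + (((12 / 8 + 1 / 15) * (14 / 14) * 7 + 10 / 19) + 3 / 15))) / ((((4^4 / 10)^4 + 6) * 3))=11875 / 680090728401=0.00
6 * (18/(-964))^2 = 243/116162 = 0.00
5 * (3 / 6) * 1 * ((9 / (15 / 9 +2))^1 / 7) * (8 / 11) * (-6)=-3240 / 847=-3.83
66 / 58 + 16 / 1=497 / 29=17.14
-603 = -603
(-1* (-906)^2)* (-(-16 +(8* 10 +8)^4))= 49225140918720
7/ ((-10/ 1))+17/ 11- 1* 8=-787/ 110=-7.15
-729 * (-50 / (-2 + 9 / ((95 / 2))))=-1731375 / 86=-20132.27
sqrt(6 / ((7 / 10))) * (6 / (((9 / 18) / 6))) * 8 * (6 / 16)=432 * sqrt(105) / 7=632.38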